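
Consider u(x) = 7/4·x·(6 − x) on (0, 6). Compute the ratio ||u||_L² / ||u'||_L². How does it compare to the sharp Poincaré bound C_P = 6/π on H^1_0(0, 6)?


||u||_L² / ||u'||_L² = 3*sqrt(10)/5 < C_P = 6/π.

u(x) = 7/4·x·(6 − x), so u'(x) = 21/2 - 7*x/2.
u(x) = 7/4·x·(6 − x) vanishes at x = 0 and x = 6, so u ∈ H^1_0(0, 6). Differentiate via the product rule and integrate the resulting polynomials term by term.
  ∫_0^6 u² dx = ∫_0^6 (49*x^4/16 - 147*x^3/4 + 441*x^2/4) dx. Term by term:
    ∫_0^6 49*x^4/16 dx = 23814/5;  ∫_0^6 -147*x^3/4 dx = -11907;  ∫_0^6 441*x^2/4 dx = 7938.
  Sum: 23814/5 − 11907 + 7938 = 3969/5.
  ∫_0^6 (u')² dx = ∫_0^6 (49*x^2/4 - 147*x/2 + 441/4) dx. Term by term:
    ∫_0^6 49*x^2/4 dx = 882;  ∫_0^6 -147*x/2 dx = -1323;  ∫_0^6 441/4 dx = 1323/2.
  Sum: 882 − 1323 + 1323/2 = 441/2.
∫_0^6 u² dx = 3969/5, so ||u||_L² = 63*sqrt(5)/5.
∫_0^6 (u')² dx = 441/2, so ||u'||_L² = 21*sqrt(2)/2.
Ratio ||u||_L² / ||u'||_L² = 3*sqrt(10)/5.
Sharp Poincaré constant on H^1_0(0, 6) is C_P = L/π = 6/π, achieved by sin(π/6·x).
A polynomial bump cannot attain the sharp Poincaré constant (only the first sine eigenfunction does), so the ratio is strictly less than C_P, consistent with ||u||_L² ≤ C_P ||u'||_L².


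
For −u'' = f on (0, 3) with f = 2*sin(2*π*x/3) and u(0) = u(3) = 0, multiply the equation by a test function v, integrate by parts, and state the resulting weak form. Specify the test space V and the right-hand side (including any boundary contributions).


V = H^1_0(0, 3) (so v(0) = v(3) = 0); weak form: ∫_0^3 u'v' dx = ∫_0^3 (2*sin(2*π*x/3)) v dx for all v ∈ V.

Multiply both sides by a test function v and integrate from 0 to 3:
  ∫_0^3 −u''(x) v(x) dx = ∫_0^3 f(x) v(x) dx.
Integrate the LHS by parts once:
  ∫_0^3 −u'' v dx = −[u'(x) v(x)]_0^3 + ∫_0^3 u'(x) v'(x) dx.
Thus ∫_0^3 u'(x) v'(x) dx = ∫_0^3 f(x) v(x) dx + [u'(x) v(x)]_0^3.
Choose V so that boundary terms are either known or forced to vanish.
u is Dirichlet: u(0) = u(3) = 0. Let V = H^1_0(0, 3); then v(0) = v(3) = 0, and [u' v]_0^3 = 0.
Weak formulation: find u (satisfying any essential BC) such that ∫_0^3 u'(x) v'(x) dx = ∫_0^3 f v dx for all v ∈ V.
Substituting f(x) = 2*sin(2*π*x/3), the right-hand side is ∫_0^3 (2*sin(2*π*x/3)) v dx.


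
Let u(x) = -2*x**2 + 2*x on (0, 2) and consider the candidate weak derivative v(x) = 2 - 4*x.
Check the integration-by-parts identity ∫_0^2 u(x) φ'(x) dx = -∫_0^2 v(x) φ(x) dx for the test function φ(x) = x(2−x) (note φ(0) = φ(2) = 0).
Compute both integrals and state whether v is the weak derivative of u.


LHS = 8/3, RHS = 8/3. Yes, v = u' weakly.

u(x) = -2*x**2 + 2*x, classical derivative u'(x) = 2 - 4*x.
φ(x) = x(2−x), so φ'(x) = 2 - 2*x.
Note φ(0) = φ(2) = 0, so the boundary term u·φ vanishes.
LHS = ∫_0^2 u(x) φ'(x) dx = ∫_0^2 (4*x^3 - 8*x^2 + 4*x) dx. Term by term:
  ∫_0^2 4*x^3 dx = 16;  ∫_0^2 -8*x^2 dx = -64/3;  ∫_0^2 4*x dx = 8.
Sum: 16 − 64/3 + 8 = 8/3.
So LHS = 8/3.
∫_0^2 v(x) φ(x) dx = ∫_0^2 (4*x^3 - 10*x^2 + 4*x) dx. Term by term:
  ∫_0^2 4*x^3 dx = 16;  ∫_0^2 -10*x^2 dx = -80/3;  ∫_0^2 4*x dx = 8.
Sum: 16 − 80/3 + 8 = -8/3.
So RHS = -∫_0^2 v(x) φ(x) dx = 8/3.
LHS = RHS, so the identity holds for this test φ.
Moreover u is smooth here and v(x) = u'(x) = 2 - 4*x pointwise, so the identity holds for every test function. Hence v is the weak derivative of u.


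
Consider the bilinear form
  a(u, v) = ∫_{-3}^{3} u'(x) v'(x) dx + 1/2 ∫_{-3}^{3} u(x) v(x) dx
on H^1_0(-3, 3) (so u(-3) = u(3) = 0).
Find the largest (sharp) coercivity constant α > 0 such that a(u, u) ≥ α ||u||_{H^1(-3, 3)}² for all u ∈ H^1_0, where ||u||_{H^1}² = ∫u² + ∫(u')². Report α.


α = (π^2 + 18)/(π^2 + 36)

Coercivity of a(·,·) on H^1_0(-3, 3) means a(u, u) ≥ α ||u||_{H^1}² for every u ∈ H^1_0.
The interval has length L = 6, and Poincaré/coercivity depend only on L. Here a(u, u) = ∫(u')² + (1/2)·∫u².
Here 0 < c = 1/2 < 1. The condition a(u,u) ≥ α||u||_{H^1}² reads (1−α)∫(u')² ≥ (α−c)∫u². Any admissible α is ≤ 1 (rapidly oscillating u have ∫u²/∫(u')² → 0), and α = 1 would force 0 ≥ (1−c)∫u², impossible since c < 1; so 1−α > 0. By the sharp Poincaré inequality on H^1_0 of an interval of length L, ∫(u')² ≥ (π/L)²∫u² with equality for the first sine mode sin(π(x−x₀)/L) (x₀ the left endpoint), so the inequality holds for all u iff (1−α)(π/L)² ≥ α − c, i.e. α ≤ ((π/L)² + c)/((π/L)² + 1) = (1 + c(L/π)²)/(1 + (L/π)²). With (π/L)² = π^2/36 and c = 1/2, the largest admissible constant is α = ((π/L)² + c)/((π/L)² + 1).
Simplifying, α = (π^2 + 18)/(π^2 + 36).


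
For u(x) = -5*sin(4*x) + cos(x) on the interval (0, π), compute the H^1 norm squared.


||u||_{H^1(0,π)}^2 = -32/3 + 427*π/2

u'(x) = -sin(x) - 20*cos(4*x).
Expand u² and (u')² and integrate term by term on (0, π), using: for integers n ≥ 1, ∫_0^π sin²(nx) dx = ∫_0^π cos²(nx) dx = π/2; for n ≠ n', ∫_0^π sin(nx)sin(n'x) dx = ∫_0^π cos(nx)cos(n'x) dx = 0; and by product-to-sum, ∫_0^π sin(nx)cos(n'x) dx = ½∫_0^π [sin((n+n')x) + sin((n−n')x)] dx, which is 0 when n+n' is even and 2n/(n²−n'²) when n+n' is odd (it need not vanish on (0, π)).
  u² squared terms: (-5)²·∫sin(4x)² dx = 25·π/2 = 25*π/2;  (1)²·∫cos(x)² dx = 1·π/2 = π/2.
  u² cross terms: 2·(-5)·(1)·∫sin(4x)·cos(x) dx = -10·(8/15) = -16/3.
  So ∫_0^π u² dx = 25*π/2 + π/2 − 16/3 = -16/3 + 13*π.
  (u')² squared terms: (-1)²·∫sin(x)² dx = 1·π/2 = π/2;  (-20)²·∫cos(4x)² dx = 400·π/2 = 200*π.
  (u')² cross terms: 2·(-1)·(-20)·∫sin(x)·cos(4x) dx = 40·(-2/15) = -16/3.
  So ∫_0^π (u')² dx = π/2 + 200*π − 16/3 = -16/3 + 401*π/2.
||u||_{H^1}^2 = (-16/3 + 13*π) + (-16/3 + 401*π/2) = -32/3 + 427*π/2.


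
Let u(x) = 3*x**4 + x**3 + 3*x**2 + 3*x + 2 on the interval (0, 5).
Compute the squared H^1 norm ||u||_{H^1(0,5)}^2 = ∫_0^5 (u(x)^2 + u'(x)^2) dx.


||u||_{H^1}^2 = 124652995/28

The H^1 norm (squared) on an interval (0, L) is
  ||u||_{H^1}^2 = ∫_0^L u(x)^2 dx + ∫_0^L u'(x)^2 dx.
Compute u'(x) = 12*x**3 + 3*x**2 + 6*x + 3.
Then u(x)^2 = 9*x**8 + 6*x**7 + 19*x**6 + 24*x**5 + 27*x**4 + 22*x**3 + 21*x**2 + 12*x + 4 and u'(x)^2 = 144*x**6 + 72*x**5 + 153*x**4 + 108*x**3 + 54*x**2 + 36*x + 9.
Integrate each monomial from 0 to 5 using ∫_0^5 c·x^n dx = c·5^(n+1)/(n+1):
  ∫_0^5 u(x)^2 dx = ∫_0^5 (9*x^8 + 6*x^7 + 19*x^6 + 24*x^5 + 27*x^4 + 22*x^3 + 21*x^2 + 12*x + 4) dx. Term by term:
    ∫_0^5 9*x^8 dx = 1953125;  ∫_0^5 6*x^7 dx = 1171875/4;  ∫_0^5 19*x^6 dx = 1484375/7;
    ∫_0^5 24*x^5 dx = 62500;  ∫_0^5 27*x^4 dx = 16875;  ∫_0^5 22*x^3 dx = 6875/2;
    ∫_0^5 21*x^2 dx = 875;  ∫_0^5 12*x dx = 150;  ∫_0^5 4 dx = 20.
  Sum: 1953125 + 1171875/4 + 1484375/7 + 62500 + 16875 + 6875/2 + 875 + 150 + 20 = 71176135/28.
  ∫_0^5 u'(x)^2 dx = ∫_0^5 (144*x^6 + 72*x^5 + 153*x^4 + 108*x^3 + 54*x^2 + 36*x + 9) dx. Term by term:
    ∫_0^5 144*x^6 dx = 11250000/7;  ∫_0^5 72*x^5 dx = 187500;  ∫_0^5 153*x^4 dx = 95625;
    ∫_0^5 108*x^3 dx = 16875;  ∫_0^5 54*x^2 dx = 2250;  ∫_0^5 36*x dx = 450;
    ∫_0^5 9 dx = 45.
  Sum: 11250000/7 + 187500 + 95625 + 16875 + 2250 + 450 + 45 = 13369215/7.
Adding: ||u||_{H^1}^2 = 71176135/28 + 13369215/7 = 124652995/28.


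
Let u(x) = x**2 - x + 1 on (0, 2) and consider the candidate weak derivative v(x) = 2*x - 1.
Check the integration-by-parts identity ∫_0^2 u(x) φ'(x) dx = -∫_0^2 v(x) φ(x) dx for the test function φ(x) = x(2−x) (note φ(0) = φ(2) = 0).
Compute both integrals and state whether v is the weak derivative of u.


LHS = -4/3, RHS = -4/3. Yes, v = u' weakly.

u(x) = x**2 - x + 1, classical derivative u'(x) = 2*x - 1.
φ(x) = x(2−x), so φ'(x) = 2 - 2*x.
Note φ(0) = φ(2) = 0, so the boundary term u·φ vanishes.
LHS = ∫_0^2 u(x) φ'(x) dx = ∫_0^2 (-2*x^3 + 4*x^2 - 4*x + 2) dx. Term by term:
  ∫_0^2 -2*x^3 dx = -8;  ∫_0^2 4*x^2 dx = 32/3;  ∫_0^2 -4*x dx = -8;
  ∫_0^2 2 dx = 4.
Sum: -8 + 32/3 − 8 + 4 = -4/3.
So LHS = -4/3.
∫_0^2 v(x) φ(x) dx = ∫_0^2 (-2*x^3 + 5*x^2 - 2*x) dx. Term by term:
  ∫_0^2 -2*x^3 dx = -8;  ∫_0^2 5*x^2 dx = 40/3;  ∫_0^2 -2*x dx = -4.
Sum: -8 + 40/3 − 4 = 4/3.
So RHS = -∫_0^2 v(x) φ(x) dx = -4/3.
LHS = RHS, so the identity holds for this test φ.
Moreover u is smooth here and v(x) = u'(x) = 2*x - 1 pointwise, so the identity holds for every test function. Hence v is the weak derivative of u.


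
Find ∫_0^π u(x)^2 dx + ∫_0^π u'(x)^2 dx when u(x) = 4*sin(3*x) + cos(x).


||u||_{H^1(0,π)}^2 = 81*π

u'(x) = -sin(x) + 12*cos(3*x).
Expand u² and (u')² and integrate term by term on (0, π), using: for integers n ≥ 1, ∫_0^π sin²(nx) dx = ∫_0^π cos²(nx) dx = π/2; for n ≠ n', ∫_0^π sin(nx)sin(n'x) dx = ∫_0^π cos(nx)cos(n'x) dx = 0; and by product-to-sum, ∫_0^π sin(nx)cos(n'x) dx = ½∫_0^π [sin((n+n')x) + sin((n−n')x)] dx, which is 0 when n+n' is even and 2n/(n²−n'²) when n+n' is odd (it need not vanish on (0, π)).
  u² squared terms: (4)²·∫sin(3x)² dx = 16·π/2 = 8*π;  (1)²·∫cos(x)² dx = 1·π/2 = π/2.
  u² cross terms: 2·(4)·(1)·∫sin(3x)·cos(x) dx = 8·(0) = 0.
  So ∫_0^π u² dx = 8*π + π/2 + 0 = 17*π/2.
  (u')² squared terms: (-1)²·∫sin(x)² dx = 1·π/2 = π/2;  (12)²·∫cos(3x)² dx = 144·π/2 = 72*π.
  (u')² cross terms: 2·(-1)·(12)·∫sin(x)·cos(3x) dx = -24·(0) = 0.
  So ∫_0^π (u')² dx = π/2 + 72*π + 0 = 145*π/2.
||u||_{H^1}^2 = (17*π/2) + (145*π/2) = 81*π.


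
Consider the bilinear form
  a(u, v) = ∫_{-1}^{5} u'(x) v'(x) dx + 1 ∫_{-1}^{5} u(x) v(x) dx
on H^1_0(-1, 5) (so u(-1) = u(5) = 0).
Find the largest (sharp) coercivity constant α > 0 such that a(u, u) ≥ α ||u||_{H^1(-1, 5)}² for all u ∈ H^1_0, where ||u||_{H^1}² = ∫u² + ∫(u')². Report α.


α = 1

Coercivity of a(·,·) on H^1_0(-1, 5) means a(u, u) ≥ α ||u||_{H^1}² for every u ∈ H^1_0.
The interval has length L = 6, and Poincaré/coercivity depend only on L. Here a(u, u) = ∫(u')² + (1)·∫u².
Here c = 1 ≥ 1, so a(u,u) = ∫(u')² + c∫u² ≥ ∫(u')² + ∫u² = ||u||_{H^1}², i.e. α = 1 works. No larger α is possible: a(u,u) ≥ α||u||_{H^1}² means (1−α)∫(u')² ≥ (α−c)∫u², and for the modes u_n = sin(nπ(x−x₀)/L) (x₀ the left endpoint) one has ∫u_n²/∫(u_n')² = (L/(nπ))² → 0, so a(u_n,u_n)/||u_n||_{H^1}² → 1. Hence the optimal constant is α = 1.
Therefore α = 1.


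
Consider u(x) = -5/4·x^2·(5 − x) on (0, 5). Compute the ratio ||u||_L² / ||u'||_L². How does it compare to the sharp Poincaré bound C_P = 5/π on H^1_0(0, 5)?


||u||_L² / ||u'||_L² = 5*sqrt(14)/14 < C_P = 5/π.

u(x) = -5/4·x^2·(5 − x), so u'(x) = 5*x*(3*x - 10)/4.
u(x) = -5/4·x^2·(5 − x) vanishes at x = 0 and x = 5, so u ∈ H^1_0(0, 5). Differentiate via the product rule and integrate the resulting polynomials term by term.
  ∫_0^5 u² dx = ∫_0^5 (25*x^6/16 - 125*x^5/8 + 625*x^4/16) dx. Term by term:
    ∫_0^5 25*x^6/16 dx = 1953125/112;  ∫_0^5 -125*x^5/8 dx = -1953125/48;  ∫_0^5 625*x^4/16 dx = 390625/16.
  Sum: 1953125/112 − 1953125/48 + 390625/16 = 390625/336.
  ∫_0^5 (u')² dx = ∫_0^5 (225*x^4/16 - 375*x^3/4 + 625*x^2/4) dx. Term by term:
    ∫_0^5 225*x^4/16 dx = 140625/16;  ∫_0^5 -375*x^3/4 dx = -234375/16;  ∫_0^5 625*x^2/4 dx = 78125/12.
  Sum: 140625/16 − 234375/16 + 78125/12 = 15625/24.
∫_0^5 u² dx = 390625/336, so ||u||_L² = 625*sqrt(21)/84.
∫_0^5 (u')² dx = 15625/24, so ||u'||_L² = 125*sqrt(6)/12.
Ratio ||u||_L² / ||u'||_L² = 5*sqrt(14)/14.
Sharp Poincaré constant on H^1_0(0, 5) is C_P = L/π = 5/π, achieved by sin(π/5·x).
A polynomial bump cannot attain the sharp Poincaré constant (only the first sine eigenfunction does), so the ratio is strictly less than C_P, consistent with ||u||_L² ≤ C_P ||u'||_L².


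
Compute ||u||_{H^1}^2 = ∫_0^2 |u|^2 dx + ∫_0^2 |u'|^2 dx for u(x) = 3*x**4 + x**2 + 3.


||u||_{H^1}^2 = 391474/105

The H^1 norm (squared) on an interval (0, L) is
  ||u||_{H^1}^2 = ∫_0^L u(x)^2 dx + ∫_0^L u'(x)^2 dx.
Compute u'(x) = 12*x**3 + 2*x.
Then u(x)^2 = 9*x**8 + 6*x**6 + 19*x**4 + 6*x**2 + 9 and u'(x)^2 = 144*x**6 + 48*x**4 + 4*x**2.
Integrate each monomial from 0 to 2 using ∫_0^2 c·x^n dx = c·2^(n+1)/(n+1):
  ∫_0^2 u(x)^2 dx = ∫_0^2 (9*x^8 + 6*x^6 + 19*x^4 + 6*x^2 + 9) dx. Term by term:
    ∫_0^2 9*x^8 dx = 512;  ∫_0^2 6*x^6 dx = 768/7;  ∫_0^2 19*x^4 dx = 608/5;
    ∫_0^2 6*x^2 dx = 16;  ∫_0^2 9 dx = 18.
  Sum: 512 + 768/7 + 608/5 + 16 + 18 = 27206/35.
  ∫_0^2 u'(x)^2 dx = ∫_0^2 (144*x^6 + 48*x^4 + 4*x^2) dx. Term by term:
    ∫_0^2 144*x^6 dx = 18432/7;  ∫_0^2 48*x^4 dx = 1536/5;  ∫_0^2 4*x^2 dx = 32/3.
  Sum: 18432/7 + 1536/5 + 32/3 = 309856/105.
Adding: ||u||_{H^1}^2 = 27206/35 + 309856/105 = 391474/105.


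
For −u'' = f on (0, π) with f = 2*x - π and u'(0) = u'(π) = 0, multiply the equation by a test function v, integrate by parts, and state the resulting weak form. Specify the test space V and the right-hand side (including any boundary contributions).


V = H^1(0, π) (no boundary constraint on v; u is determined up to an additive constant); weak form: ∫_0^π u'v' dx = ∫_0^π (2*x - π) v dx for all v ∈ V.

Multiply both sides by a test function v and integrate from 0 to π:
  ∫_0^π −u''(x) v(x) dx = ∫_0^π f(x) v(x) dx.
Integrate the LHS by parts once:
  ∫_0^π −u'' v dx = −[u'(x) v(x)]_0^π + ∫_0^π u'(x) v'(x) dx.
Thus ∫_0^π u'(x) v'(x) dx = ∫_0^π f(x) v(x) dx + [u'(x) v(x)]_0^π.
Choose V so that boundary terms are either known or forced to vanish.
u has homogeneous Neumann: u'(0) = u'(π) = 0. So [u' v]_0^π = 0·v(π) − 0·v(0) = 0 for any v; take V = H^1(0, π).
Weak formulation: find u (satisfying any essential BC) such that ∫_0^π u'(x) v'(x) dx = ∫_0^π f v dx for all v ∈ V (homogeneous Neumann, so boundary terms vanish).
Substituting f(x) = 2*x - π, the right-hand side is ∫_0^π (2*x - π) v dx.
Compatibility check (pure Neumann): taking v ≡ 1 ∈ V gives 0 = ∫_0^π f dx + (0) − (0), i.e. ∫_0^π f dx must equal u'(0) − u'(π) = 0. Indeed ∫_0^π (2*x - π) dx = 0, so the data are compatible. The solution is then unique only up to an additive constant (fix it e.g. by requiring ∫_0^π u dx = 0).


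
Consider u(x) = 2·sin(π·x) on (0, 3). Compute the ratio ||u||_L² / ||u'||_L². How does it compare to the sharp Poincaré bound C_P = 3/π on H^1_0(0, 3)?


||u||_L² / ||u'||_L² = 1/π < C_P = 3/π.

u(x) = 2·sin(π·x), so u'(x) = 2*π*cos(π*x).
Writing u(x) = A·sin(kπx/L) with A = 2 and k = 3, use ∫_0^L sin²(kπx/L) dx = L/2 and ∫_0^L cos²(kπx/L) dx = L/2.
u² = 4·sin²(π·x) and (u')² = 4*π^2·cos²(π·x), and each of sin², cos² integrates to L/2 = 3/2 over (0, 3).
∫_0^3 u² dx = 6, so ||u||_L² = sqrt(6).
∫_0^3 (u')² dx = 6*π^2, so ||u'||_L² = sqrt(6)*π.
Ratio ||u||_L² / ||u'||_L² = 1/π.
Sharp Poincaré constant on H^1_0(0, 3) is C_P = L/π = 3/π, achieved by sin(π/3·x).
This is the k = 3 harmonic; the ratio L/(kπ) is strictly less than C_P = L/π, consistent with the sharp inequality ||u||_L² ≤ C_P ||u'||_L².


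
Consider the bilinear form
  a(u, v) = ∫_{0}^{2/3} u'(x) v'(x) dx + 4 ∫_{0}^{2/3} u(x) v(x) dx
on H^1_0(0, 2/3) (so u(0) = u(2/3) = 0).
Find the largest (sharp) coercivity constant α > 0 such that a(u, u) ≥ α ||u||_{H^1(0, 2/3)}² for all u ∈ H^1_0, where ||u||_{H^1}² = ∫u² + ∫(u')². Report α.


α = 1

Coercivity of a(·,·) on H^1_0(0, 2/3) means a(u, u) ≥ α ||u||_{H^1}² for every u ∈ H^1_0.
The interval has length L = 2/3, and Poincaré/coercivity depend only on L. Here a(u, u) = ∫(u')² + (4)·∫u².
Here c = 4 ≥ 1, so a(u,u) = ∫(u')² + c∫u² ≥ ∫(u')² + ∫u² = ||u||_{H^1}², i.e. α = 1 works. No larger α is possible: a(u,u) ≥ α||u||_{H^1}² means (1−α)∫(u')² ≥ (α−c)∫u², and for the modes u_n = sin(nπ(x−x₀)/L) (x₀ the left endpoint) one has ∫u_n²/∫(u_n')² = (L/(nπ))² → 0, so a(u_n,u_n)/||u_n||_{H^1}² → 1. Hence the optimal constant is α = 1.
Therefore α = 1.


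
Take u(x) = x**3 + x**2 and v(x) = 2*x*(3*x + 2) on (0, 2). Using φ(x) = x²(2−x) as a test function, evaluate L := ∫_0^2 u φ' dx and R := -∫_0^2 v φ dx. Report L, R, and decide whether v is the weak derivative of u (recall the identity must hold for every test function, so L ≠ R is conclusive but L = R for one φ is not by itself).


LHS = -48/5, RHS = -96/5. No, v is not the weak derivative of u.

u(x) = x**3 + x**2, classical derivative u'(x) = 3*x**2 + 2*x.
φ(x) = x²(2−x), so φ'(x) = x*(4 - 3*x).
Note φ(0) = φ(2) = 0, so the boundary term u·φ vanishes.
LHS = ∫_0^2 u(x) φ'(x) dx = ∫_0^2 (-3*x^5 + x^4 + 4*x^3) dx. Term by term:
  ∫_0^2 -3*x^5 dx = -32;  ∫_0^2 x^4 dx = 32/5;  ∫_0^2 4*x^3 dx = 16.
Sum: -32 + 32/5 + 16 = -48/5.
So LHS = -48/5.
∫_0^2 v(x) φ(x) dx = ∫_0^2 (-6*x^5 + 8*x^4 + 8*x^3) dx. Term by term:
  ∫_0^2 -6*x^5 dx = -64;  ∫_0^2 8*x^4 dx = 256/5;  ∫_0^2 8*x^3 dx = 32.
Sum: -64 + 256/5 + 32 = 96/5.
So RHS = -∫_0^2 v(x) φ(x) dx = -96/5.
LHS − RHS = 48/5 ≠ 0, so the identity fails.
(For a valid weak derivative the identity must hold for EVERY test function, in particular this one. The failure shows v is NOT the weak derivative of u.)
Correct weak derivative would be u'(x) = 3*x**2 + 2*x.


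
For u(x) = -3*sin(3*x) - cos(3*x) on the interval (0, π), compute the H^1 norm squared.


||u||_{H^1(0,π)}^2 = 50*π

u'(x) = 3*sin(3*x) - 9*cos(3*x).
Expand u² and (u')² and integrate term by term on (0, π), using: for integers n ≥ 1, ∫_0^π sin²(nx) dx = ∫_0^π cos²(nx) dx = π/2; for n ≠ n', ∫_0^π sin(nx)sin(n'x) dx = ∫_0^π cos(nx)cos(n'x) dx = 0; and by product-to-sum, ∫_0^π sin(nx)cos(n'x) dx = ½∫_0^π [sin((n+n')x) + sin((n−n')x)] dx, which is 0 when n+n' is even and 2n/(n²−n'²) when n+n' is odd (it need not vanish on (0, π)).
  u² squared terms: (-1)²·∫cos(3x)² dx = 1·π/2 = π/2;  (-3)²·∫sin(3x)² dx = 9·π/2 = 9*π/2.
  u² cross terms: 2·(-1)·(-3)·∫cos(3x)·sin(3x) dx = 6·(0) = 0.
  So ∫_0^π u² dx = π/2 + 9*π/2 + 0 = 5*π.
  (u')² squared terms: (-9)²·∫cos(3x)² dx = 81·π/2 = 81*π/2;  (3)²·∫sin(3x)² dx = 9·π/2 = 9*π/2.
  (u')² cross terms: 2·(-9)·(3)·∫cos(3x)·sin(3x) dx = -54·(0) = 0.
  So ∫_0^π (u')² dx = 81*π/2 + 9*π/2 + 0 = 45*π.
||u||_{H^1}^2 = (5*π) + (45*π) = 50*π.


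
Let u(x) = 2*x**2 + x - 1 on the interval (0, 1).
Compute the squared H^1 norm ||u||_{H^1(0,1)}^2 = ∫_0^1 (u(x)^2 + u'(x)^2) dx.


||u||_{H^1}^2 = 167/15

The H^1 norm (squared) on an interval (0, L) is
  ||u||_{H^1}^2 = ∫_0^L u(x)^2 dx + ∫_0^L u'(x)^2 dx.
Compute u'(x) = 4*x + 1.
Then u(x)^2 = 4*x**4 + 4*x**3 - 3*x**2 - 2*x + 1 and u'(x)^2 = 16*x**2 + 8*x + 1.
Integrate each monomial from 0 to 1 using ∫_0^1 c·x^n dx = c·1^(n+1)/(n+1):
  ∫_0^1 u(x)^2 dx = ∫_0^1 (4*x^4 + 4*x^3 - 3*x^2 - 2*x + 1) dx. Term by term:
    ∫_0^1 4*x^4 dx = 4/5;  ∫_0^1 4*x^3 dx = 1;  ∫_0^1 -3*x^2 dx = -1;
    ∫_0^1 -2*x dx = -1;  ∫_0^1 1 dx = 1.
  Sum: 4/5 + 1 − 1 − 1 + 1 = 4/5.
  ∫_0^1 u'(x)^2 dx = ∫_0^1 (16*x^2 + 8*x + 1) dx. Term by term:
    ∫_0^1 16*x^2 dx = 16/3;  ∫_0^1 8*x dx = 4;  ∫_0^1 1 dx = 1.
  Sum: 16/3 + 4 + 1 = 31/3.
Adding: ||u||_{H^1}^2 = 4/5 + 31/3 = 167/15.


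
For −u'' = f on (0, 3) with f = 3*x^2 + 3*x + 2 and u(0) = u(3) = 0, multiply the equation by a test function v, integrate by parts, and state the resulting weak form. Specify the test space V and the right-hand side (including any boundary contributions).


V = H^1_0(0, 3) (so v(0) = v(3) = 0); weak form: ∫_0^3 u'v' dx = ∫_0^3 (3*x^2 + 3*x + 2) v dx for all v ∈ V.

Multiply both sides by a test function v and integrate from 0 to 3:
  ∫_0^3 −u''(x) v(x) dx = ∫_0^3 f(x) v(x) dx.
Integrate the LHS by parts once:
  ∫_0^3 −u'' v dx = −[u'(x) v(x)]_0^3 + ∫_0^3 u'(x) v'(x) dx.
Thus ∫_0^3 u'(x) v'(x) dx = ∫_0^3 f(x) v(x) dx + [u'(x) v(x)]_0^3.
Choose V so that boundary terms are either known or forced to vanish.
u is Dirichlet: u(0) = u(3) = 0. Let V = H^1_0(0, 3); then v(0) = v(3) = 0, and [u' v]_0^3 = 0.
Weak formulation: find u (satisfying any essential BC) such that ∫_0^3 u'(x) v'(x) dx = ∫_0^3 f v dx for all v ∈ V.
Substituting f(x) = 3*x^2 + 3*x + 2, the right-hand side is ∫_0^3 (3*x^2 + 3*x + 2) v dx.


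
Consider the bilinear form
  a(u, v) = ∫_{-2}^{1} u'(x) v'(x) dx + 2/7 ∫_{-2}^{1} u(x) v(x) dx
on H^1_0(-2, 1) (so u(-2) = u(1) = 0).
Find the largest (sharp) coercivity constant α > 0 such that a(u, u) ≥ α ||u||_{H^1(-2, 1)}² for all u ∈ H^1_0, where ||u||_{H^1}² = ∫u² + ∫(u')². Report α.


α = (18/7 + π^2)/(9 + π^2)

Coercivity of a(·,·) on H^1_0(-2, 1) means a(u, u) ≥ α ||u||_{H^1}² for every u ∈ H^1_0.
The interval has length L = 3, and Poincaré/coercivity depend only on L. Here a(u, u) = ∫(u')² + (2/7)·∫u².
Here 0 < c = 2/7 < 1. The condition a(u,u) ≥ α||u||_{H^1}² reads (1−α)∫(u')² ≥ (α−c)∫u². Any admissible α is ≤ 1 (rapidly oscillating u have ∫u²/∫(u')² → 0), and α = 1 would force 0 ≥ (1−c)∫u², impossible since c < 1; so 1−α > 0. By the sharp Poincaré inequality on H^1_0 of an interval of length L, ∫(u')² ≥ (π/L)²∫u² with equality for the first sine mode sin(π(x−x₀)/L) (x₀ the left endpoint), so the inequality holds for all u iff (1−α)(π/L)² ≥ α − c, i.e. α ≤ ((π/L)² + c)/((π/L)² + 1) = (1 + c(L/π)²)/(1 + (L/π)²). With (π/L)² = π^2/9 and c = 2/7, the largest admissible constant is α = ((π/L)² + c)/((π/L)² + 1).
Simplifying, α = (18/7 + π^2)/(9 + π^2).


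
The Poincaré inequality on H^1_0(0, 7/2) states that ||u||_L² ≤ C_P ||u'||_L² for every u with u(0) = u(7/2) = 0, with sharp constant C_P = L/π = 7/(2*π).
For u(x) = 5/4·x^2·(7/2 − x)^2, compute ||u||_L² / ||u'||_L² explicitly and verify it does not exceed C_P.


||u||_L² / ||u'||_L² = 7*sqrt(3)/12 < C_P = 7/(2*π).

u(x) = 5/4·x^2·(7/2 − x)^2, so u'(x) = 5*x*(2*x - 7)*(4*x - 7)/8.
u(x) = 5/4·x^2·(7/2 − x)^2 vanishes at x = 0 and x = 7/2, so u ∈ H^1_0(0, 7/2). Differentiate via the product rule and integrate the resulting polynomials term by term.
  ∫_0^7/2 u² dx = ∫_0^7/2 (25*x^8/16 - 175*x^7/8 + 3675*x^6/32 - 8575*x^5/32 + 60025*x^4/256) dx. Term by term:
    ∫_0^7/2 25*x^8/16 dx = 1008840175/73728;  ∫_0^7/2 -175*x^7/8 dx = -1008840175/16384;  ∫_0^7/2 3675*x^6/32 dx = 432360075/4096;
    ∫_0^7/2 -8575*x^5/32 dx = -1008840175/12288;  ∫_0^7/2 60025*x^4/256 dx = 201768035/8192.
  Sum: 1008840175/73728 − 1008840175/16384 + 432360075/4096 − 1008840175/12288 + 201768035/8192 = 28824005/147456.
  ∫_0^7/2 (u')² dx = ∫_0^7/2 (25*x^6 - 525*x^5/2 + 15925*x^4/16 - 25725*x^3/16 + 60025*x^2/64) dx. Term by term:
    ∫_0^7/2 25*x^6 dx = 2941225/128;  ∫_0^7/2 -525*x^5/2 dx = -20588575/256;  ∫_0^7/2 15925*x^4/16 dx = 53530295/512;
    ∫_0^7/2 -25725*x^3/16 dx = -61765725/1024;  ∫_0^7/2 60025*x^2/64 dx = 20588575/1536.
  Sum: 2941225/128 − 20588575/256 + 53530295/512 − 61765725/1024 + 20588575/1536 = 588245/3072.
∫_0^7/2 u² dx = 28824005/147456, so ||u||_L² = 2401*sqrt(5)/384.
∫_0^7/2 (u')² dx = 588245/3072, so ||u'||_L² = 343*sqrt(15)/96.
Ratio ||u||_L² / ||u'||_L² = 7*sqrt(3)/12.
Sharp Poincaré constant on H^1_0(0, 7/2) is C_P = L/π = 7/(2*π), achieved by sin(2*π/7·x).
A polynomial bump cannot attain the sharp Poincaré constant (only the first sine eigenfunction does), so the ratio is strictly less than C_P, consistent with ||u||_L² ≤ C_P ||u'||_L².


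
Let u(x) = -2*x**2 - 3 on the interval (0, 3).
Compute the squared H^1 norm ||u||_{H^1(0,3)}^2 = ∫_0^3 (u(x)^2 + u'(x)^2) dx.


||u||_{H^1}^2 = 2367/5

The H^1 norm (squared) on an interval (0, L) is
  ||u||_{H^1}^2 = ∫_0^L u(x)^2 dx + ∫_0^L u'(x)^2 dx.
Compute u'(x) = -4*x.
Then u(x)^2 = 4*x**4 + 12*x**2 + 9 and u'(x)^2 = 16*x**2.
Integrate each monomial from 0 to 3 using ∫_0^3 c·x^n dx = c·3^(n+1)/(n+1):
  ∫_0^3 u(x)^2 dx = ∫_0^3 (4*x^4 + 12*x^2 + 9) dx. Term by term:
    ∫_0^3 4*x^4 dx = 972/5;  ∫_0^3 12*x^2 dx = 108;  ∫_0^3 9 dx = 27.
  Sum: 972/5 + 108 + 27 = 1647/5.
  ∫_0^3 u'(x)^2 dx = ∫_0^3 (16*x^2) dx. Term by term:
    ∫_0^3 16*x^2 dx = 144.
Adding: ||u||_{H^1}^2 = 1647/5 + 144 = 2367/5.


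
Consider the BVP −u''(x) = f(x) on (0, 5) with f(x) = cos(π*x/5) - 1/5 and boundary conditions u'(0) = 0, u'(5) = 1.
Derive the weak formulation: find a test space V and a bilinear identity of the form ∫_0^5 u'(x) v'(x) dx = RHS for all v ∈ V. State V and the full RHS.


V = H^1(0, 5) (v unrestricted at boundary; u is determined up to an additive constant); weak form: ∫_0^5 u'v' dx = ∫_0^5 (cos(π*x/5) - 1/5) v dx + v(5) for all v ∈ V.

Multiply both sides by a test function v and integrate from 0 to 5:
  ∫_0^5 −u''(x) v(x) dx = ∫_0^5 f(x) v(x) dx.
Integrate the LHS by parts once:
  ∫_0^5 −u'' v dx = −[u'(x) v(x)]_0^5 + ∫_0^5 u'(x) v'(x) dx.
Thus ∫_0^5 u'(x) v'(x) dx = ∫_0^5 f(x) v(x) dx + [u'(x) v(x)]_0^5.
Choose V so that boundary terms are either known or forced to vanish.
u has inhomogeneous Neumann u'(0) = 0, u'(5) = 1. [u' v]_0^5 = (1)·v(5) − (0)·v(0) = v(5). Take V = H^1(0, 5); boundary term becomes part of RHS.
Weak formulation: find u (satisfying any essential BC) such that ∫_0^5 u'(x) v'(x) dx = ∫_0^5 f v dx + v(5) for all v ∈ V (Neumann data are natural BCs: they enter the RHS as boundary terms).
Substituting f(x) = cos(π*x/5) - 1/5, the right-hand side is ∫_0^5 (cos(π*x/5) - 1/5) v dx + v(5).
Compatibility check (pure Neumann): taking v ≡ 1 ∈ V gives 0 = ∫_0^5 f dx + (1) − (0), i.e. ∫_0^5 f dx must equal u'(0) − u'(5) = -1. Indeed ∫_0^5 (cos(π*x/5) - 1/5) dx = -1, so the data are compatible. The solution is then unique only up to an additive constant (fix it e.g. by requiring ∫_0^5 u dx = 0).


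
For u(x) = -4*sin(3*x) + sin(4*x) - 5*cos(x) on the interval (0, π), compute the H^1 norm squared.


||u||_{H^1(0,π)}^2 = -32/3 + 227*π/2

u'(x) = 5*sin(x) - 12*cos(3*x) + 4*cos(4*x).
Expand u² and (u')² and integrate term by term on (0, π), using: for integers n ≥ 1, ∫_0^π sin²(nx) dx = ∫_0^π cos²(nx) dx = π/2; for n ≠ n', ∫_0^π sin(nx)sin(n'x) dx = ∫_0^π cos(nx)cos(n'x) dx = 0; and by product-to-sum, ∫_0^π sin(nx)cos(n'x) dx = ½∫_0^π [sin((n+n')x) + sin((n−n')x)] dx, which is 0 when n+n' is even and 2n/(n²−n'²) when n+n' is odd (it need not vanish on (0, π)).
  u² squared terms: (-5)²·∫cos(x)² dx = 25·π/2 = 25*π/2;  (-4)²·∫sin(3x)² dx = 16·π/2 = 8*π;  (1)²·∫sin(4x)² dx = 1·π/2 = π/2.
  u² cross terms: 2·(-5)·(-4)·∫cos(x)·sin(3x) dx = 40·(0) = 0;  2·(-5)·(1)·∫cos(x)·sin(4x) dx = -10·(8/15) = -16/3;  2·(-4)·(1)·∫sin(3x)·sin(4x) dx = -8·(0) = 0.
  So ∫_0^π u² dx = 25*π/2 + 8*π + π/2 + 0 − 16/3 + 0 = -16/3 + 21*π.
  (u')² squared terms: (-12)²·∫cos(3x)² dx = 144·π/2 = 72*π;  (4)²·∫cos(4x)² dx = 16·π/2 = 8*π;  (5)²·∫sin(x)² dx = 25·π/2 = 25*π/2.
  (u')² cross terms: 2·(-12)·(4)·∫cos(3x)·cos(4x) dx = -96·(0) = 0;  2·(-12)·(5)·∫cos(3x)·sin(x) dx = -120·(0) = 0;  2·(4)·(5)·∫cos(4x)·sin(x) dx = 40·(-2/15) = -16/3.
  So ∫_0^π (u')² dx = 72*π + 8*π + 25*π/2 + 0 + 0 − 16/3 = -16/3 + 185*π/2.
||u||_{H^1}^2 = (-16/3 + 21*π) + (-16/3 + 185*π/2) = -32/3 + 227*π/2.


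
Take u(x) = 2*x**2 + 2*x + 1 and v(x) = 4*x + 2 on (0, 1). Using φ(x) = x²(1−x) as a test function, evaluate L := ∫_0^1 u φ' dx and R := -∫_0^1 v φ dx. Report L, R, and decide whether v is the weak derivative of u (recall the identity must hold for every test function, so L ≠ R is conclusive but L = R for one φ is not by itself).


LHS = -11/30, RHS = -11/30. Yes, v = u' weakly.

u(x) = 2*x**2 + 2*x + 1, classical derivative u'(x) = 4*x + 2.
φ(x) = x²(1−x), so φ'(x) = x*(2 - 3*x).
Note φ(0) = φ(1) = 0, so the boundary term u·φ vanishes.
LHS = ∫_0^1 u(x) φ'(x) dx = ∫_0^1 (-6*x^4 - 2*x^3 + x^2 + 2*x) dx. Term by term:
  ∫_0^1 -6*x^4 dx = -6/5;  ∫_0^1 -2*x^3 dx = -1/2;  ∫_0^1 x^2 dx = 1/3;
  ∫_0^1 2*x dx = 1.
Sum: -6/5 − 1/2 + 1/3 + 1 = -11/30.
So LHS = -11/30.
∫_0^1 v(x) φ(x) dx = ∫_0^1 (-4*x^4 + 2*x^3 + 2*x^2) dx. Term by term:
  ∫_0^1 -4*x^4 dx = -4/5;  ∫_0^1 2*x^3 dx = 1/2;  ∫_0^1 2*x^2 dx = 2/3.
Sum: -4/5 + 1/2 + 2/3 = 11/30.
So RHS = -∫_0^1 v(x) φ(x) dx = -11/30.
LHS = RHS, so the identity holds for this test φ.
Moreover u is smooth here and v(x) = u'(x) = 4*x + 2 pointwise, so the identity holds for every test function. Hence v is the weak derivative of u.


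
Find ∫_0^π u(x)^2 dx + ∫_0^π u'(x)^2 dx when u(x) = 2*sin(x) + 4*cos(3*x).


||u||_{H^1(0,π)}^2 = 84*π

u'(x) = -12*sin(3*x) + 2*cos(x).
Expand u² and (u')² and integrate term by term on (0, π), using: for integers n ≥ 1, ∫_0^π sin²(nx) dx = ∫_0^π cos²(nx) dx = π/2; for n ≠ n', ∫_0^π sin(nx)sin(n'x) dx = ∫_0^π cos(nx)cos(n'x) dx = 0; and by product-to-sum, ∫_0^π sin(nx)cos(n'x) dx = ½∫_0^π [sin((n+n')x) + sin((n−n')x)] dx, which is 0 when n+n' is even and 2n/(n²−n'²) when n+n' is odd (it need not vanish on (0, π)).
  u² squared terms: (2)²·∫sin(x)² dx = 4·π/2 = 2*π;  (4)²·∫cos(3x)² dx = 16·π/2 = 8*π.
  u² cross terms: 2·(2)·(4)·∫sin(x)·cos(3x) dx = 16·(0) = 0.
  So ∫_0^π u² dx = 2*π + 8*π + 0 = 10*π.
  (u')² squared terms: (-12)²·∫sin(3x)² dx = 144·π/2 = 72*π;  (2)²·∫cos(x)² dx = 4·π/2 = 2*π.
  (u')² cross terms: 2·(-12)·(2)·∫sin(3x)·cos(x) dx = -48·(0) = 0.
  So ∫_0^π (u')² dx = 72*π + 2*π + 0 = 74*π.
||u||_{H^1}^2 = (10*π) + (74*π) = 84*π.


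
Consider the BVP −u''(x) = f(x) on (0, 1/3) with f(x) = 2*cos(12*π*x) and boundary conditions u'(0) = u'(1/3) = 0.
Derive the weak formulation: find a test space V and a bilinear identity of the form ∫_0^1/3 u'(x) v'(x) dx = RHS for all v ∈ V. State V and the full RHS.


V = H^1(0, 1/3) (no boundary constraint on v; u is determined up to an additive constant); weak form: ∫_0^1/3 u'v' dx = ∫_0^1/3 (2*cos(12*π*x)) v dx for all v ∈ V.

Multiply both sides by a test function v and integrate from 0 to 1/3:
  ∫_0^1/3 −u''(x) v(x) dx = ∫_0^1/3 f(x) v(x) dx.
Integrate the LHS by parts once:
  ∫_0^1/3 −u'' v dx = −[u'(x) v(x)]_0^1/3 + ∫_0^1/3 u'(x) v'(x) dx.
Thus ∫_0^1/3 u'(x) v'(x) dx = ∫_0^1/3 f(x) v(x) dx + [u'(x) v(x)]_0^1/3.
Choose V so that boundary terms are either known or forced to vanish.
u has homogeneous Neumann: u'(0) = u'(1/3) = 0. So [u' v]_0^1/3 = 0·v(1/3) − 0·v(0) = 0 for any v; take V = H^1(0, 1/3).
Weak formulation: find u (satisfying any essential BC) such that ∫_0^1/3 u'(x) v'(x) dx = ∫_0^1/3 f v dx for all v ∈ V (homogeneous Neumann, so boundary terms vanish).
Substituting f(x) = 2*cos(12*π*x), the right-hand side is ∫_0^1/3 (2*cos(12*π*x)) v dx.
Compatibility check (pure Neumann): taking v ≡ 1 ∈ V gives 0 = ∫_0^1/3 f dx + (0) − (0), i.e. ∫_0^1/3 f dx must equal u'(0) − u'(1/3) = 0. Indeed ∫_0^1/3 (2*cos(12*π*x)) dx = 0, so the data are compatible. The solution is then unique only up to an additive constant (fix it e.g. by requiring ∫_0^1/3 u dx = 0).


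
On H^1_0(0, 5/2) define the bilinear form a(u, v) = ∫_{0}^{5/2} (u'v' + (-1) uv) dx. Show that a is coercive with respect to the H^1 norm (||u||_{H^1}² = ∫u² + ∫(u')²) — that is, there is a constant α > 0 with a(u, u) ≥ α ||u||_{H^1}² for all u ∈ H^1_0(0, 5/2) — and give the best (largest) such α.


α = (-25 + 4*π^2)/(25 + 4*π^2)

Coercivity of a(·,·) on H^1_0(0, 5/2) means a(u, u) ≥ α ||u||_{H^1}² for every u ∈ H^1_0.
The interval has length L = 5/2, and Poincaré/coercivity depend only on L. Here a(u, u) = ∫(u')² + (-1)·∫u².
Here c = -1 < 0 with |c| < (π/L)² = 4*π^2/25, so coercivity still holds. The condition a(u,u) ≥ α||u||_{H^1}² reads (1−α)∫(u')² ≥ (α−c)∫u². Any admissible α is ≤ 1 (rapidly oscillating u have ∫u²/∫(u')² → 0), and α = 1 would force 0 ≥ (1−c)∫u², impossible since c < 1; so 1−α > 0. By the sharp Poincaré inequality on H^1_0 of an interval of length L, ∫(u')² ≥ (π/L)²∫u² with equality for the first sine mode sin(π(x−x₀)/L) (x₀ the left endpoint), so the inequality holds for all u iff (1−α)(π/L)² ≥ α − c, i.e. α ≤ ((π/L)² + c)/((π/L)² + 1) = (1 + c(L/π)²)/(1 + (L/π)²). (Direct route, valid since c ≤ 0: Poincaré gives c∫u² ≥ c(L/π)²∫(u')², so a(u,u) ≥ (1 + c(L/π)²)∫(u')², while ||u||_{H^1}² ≤ (1 + (L/π)²)∫(u')²; dividing yields the same α.) With (π/L)² = 4*π^2/25 and c = -1, the largest admissible constant is α = ((π/L)² + c)/((π/L)² + 1).
Simplifying, α = (-25 + 4*π^2)/(25 + 4*π^2).


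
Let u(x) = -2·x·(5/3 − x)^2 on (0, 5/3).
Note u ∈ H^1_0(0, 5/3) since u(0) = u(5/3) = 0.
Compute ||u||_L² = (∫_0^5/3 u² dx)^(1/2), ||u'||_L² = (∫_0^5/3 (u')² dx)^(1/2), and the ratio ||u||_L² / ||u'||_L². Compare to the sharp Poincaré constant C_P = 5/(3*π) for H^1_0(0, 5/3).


||u||_L² / ||u'||_L² = 5*sqrt(14)/42 < C_P = 5/(3*π).

u(x) = -2·x·(5/3 − x)^2, so u'(x) = -6*x^2 + 40*x/3 - 50/9.
u(x) = -2·x·(5/3 − x)^2 vanishes at x = 0 and x = 5/3, so u ∈ H^1_0(0, 5/3). Differentiate via the product rule and integrate the resulting polynomials term by term.
  ∫_0^5/3 u² dx = ∫_0^5/3 (4*x^6 - 80*x^5/3 + 200*x^4/3 - 2000*x^3/27 + 2500*x^2/81) dx. Term by term:
    ∫_0^5/3 4*x^6 dx = 312500/15309;  ∫_0^5/3 -80*x^5/3 dx = -625000/6561;  ∫_0^5/3 200*x^4/3 dx = 125000/729;
    ∫_0^5/3 -2000*x^3/27 dx = -312500/2187;  ∫_0^5/3 2500*x^2/81 dx = 312500/6561.
  Sum: 312500/15309 − 625000/6561 + 125000/729 − 312500/2187 + 312500/6561 = 62500/45927.
  ∫_0^5/3 (u')² dx = ∫_0^5/3 (36*x^4 - 160*x^3 + 2200*x^2/9 - 4000*x/27 + 2500/81) dx. Term by term:
    ∫_0^5/3 36*x^4 dx = 2500/27;  ∫_0^5/3 -160*x^3 dx = -25000/81;  ∫_0^5/3 2200*x^2/9 dx = 275000/729;
    ∫_0^5/3 -4000*x/27 dx = -50000/243;  ∫_0^5/3 2500/81 dx = 12500/243.
  Sum: 2500/27 − 25000/81 + 275000/729 − 50000/243 + 12500/243 = 5000/729.
∫_0^5/3 u² dx = 62500/45927, so ||u||_L² = 250*sqrt(7)/567.
∫_0^5/3 (u')² dx = 5000/729, so ||u'||_L² = 50*sqrt(2)/27.
Ratio ||u||_L² / ||u'||_L² = 5*sqrt(14)/42.
Sharp Poincaré constant on H^1_0(0, 5/3) is C_P = L/π = 5/(3*π), achieved by sin(3*π/5·x).
A polynomial bump cannot attain the sharp Poincaré constant (only the first sine eigenfunction does), so the ratio is strictly less than C_P, consistent with ||u||_L² ≤ C_P ||u'||_L².


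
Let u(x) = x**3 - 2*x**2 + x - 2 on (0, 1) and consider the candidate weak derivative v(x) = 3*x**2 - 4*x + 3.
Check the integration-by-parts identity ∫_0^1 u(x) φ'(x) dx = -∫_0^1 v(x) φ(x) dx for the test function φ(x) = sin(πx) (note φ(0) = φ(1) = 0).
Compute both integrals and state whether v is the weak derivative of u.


LHS = (12 - π^2)/π^3, RHS = -5/π + 12/π^3. No, v is not the weak derivative of u.

u(x) = x**3 - 2*x**2 + x - 2, classical derivative u'(x) = 3*x**2 - 4*x + 1.
φ(x) = sin(πx), so φ'(x) = π*cos(π*x).
Note φ(0) = φ(1) = 0, so the boundary term u·φ vanishes.
LHS = ∫_0^1 u(x) φ'(x) dx = ∫_0^1 (π*x^3*cos(π*x) - 2*π*x^2*cos(π*x) + π*x*cos(π*x) - 2*π*cos(π*x)) dx. Term by term:
  ∫_0^1 -2*π*cos(π*x) dx = 0;  ∫_0^1 π*x*cos(π*x) dx = -2/π;  ∫_0^1 π*x^3*cos(π*x) dx = -3/π + 12/π^3;
  ∫_0^1 -2*π*x^2*cos(π*x) dx = 4/π.
Sum: 0 − 2/π + -3/π + 12/π^3 + 4/π = (12 - π^2)/π^3.
So LHS = (12 - π^2)/π^3.
∫_0^1 v(x) φ(x) dx = ∫_0^1 (3*x^2*sin(π*x) - 4*x*sin(π*x) + 3*sin(π*x)) dx. Term by term:
  ∫_0^1 3*sin(π*x) dx = 6/π;  ∫_0^1 -4*x*sin(π*x) dx = -4/π;  ∫_0^1 3*x^2*sin(π*x) dx = -12/π^3 + 3/π.
Sum: 6/π − 4/π + -12/π^3 + 3/π = -12/π^3 + 5/π.
So RHS = -∫_0^1 v(x) φ(x) dx = -5/π + 12/π^3.
LHS − RHS = 4/π ≠ 0, so the identity fails.
(For a valid weak derivative the identity must hold for EVERY test function, in particular this one. The failure shows v is NOT the weak derivative of u.)
Correct weak derivative would be u'(x) = 3*x**2 - 4*x + 1.


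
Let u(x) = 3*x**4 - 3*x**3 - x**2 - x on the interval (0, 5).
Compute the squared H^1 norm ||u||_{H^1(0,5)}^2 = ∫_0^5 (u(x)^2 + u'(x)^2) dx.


||u||_{H^1}^2 = 26166535/12

The H^1 norm (squared) on an interval (0, L) is
  ||u||_{H^1}^2 = ∫_0^L u(x)^2 dx + ∫_0^L u'(x)^2 dx.
Compute u'(x) = 12*x**3 - 9*x**2 - 2*x - 1.
Then u(x)^2 = 9*x**8 - 18*x**7 + 3*x**6 + 7*x**4 + 2*x**3 + x**2 and u'(x)^2 = 144*x**6 - 216*x**5 + 33*x**4 + 12*x**3 + 22*x**2 + 4*x + 1.
Integrate each monomial from 0 to 5 using ∫_0^5 c·x^n dx = c·5^(n+1)/(n+1):
  ∫_0^5 u(x)^2 dx = ∫_0^5 (9*x^8 - 18*x^7 + 3*x^6 + 7*x^4 + 2*x^3 + x^2) dx. Term by term:
    ∫_0^5 9*x^8 dx = 1953125;  ∫_0^5 -18*x^7 dx = -3515625/4;  ∫_0^5 3*x^6 dx = 234375/7;
    ∫_0^5 7*x^4 dx = 4375;  ∫_0^5 2*x^3 dx = 625/2;  ∫_0^5 x^2 dx = 125/3.
  Sum: 1953125 − 3515625/4 + 234375/7 + 4375 + 625/2 + 125/3 = 93444125/84.
  ∫_0^5 u'(x)^2 dx = ∫_0^5 (144*x^6 - 216*x^5 + 33*x^4 + 12*x^3 + 22*x^2 + 4*x + 1) dx. Term by term:
    ∫_0^5 144*x^6 dx = 11250000/7;  ∫_0^5 -216*x^5 dx = -562500;  ∫_0^5 33*x^4 dx = 20625;
    ∫_0^5 12*x^3 dx = 1875;  ∫_0^5 22*x^2 dx = 2750/3;  ∫_0^5 4*x dx = 50;
    ∫_0^5 1 dx = 5.
  Sum: 11250000/7 − 562500 + 20625 + 1875 + 2750/3 + 50 + 5 = 22430405/21.
Adding: ||u||_{H^1}^2 = 93444125/84 + 22430405/21 = 26166535/12.


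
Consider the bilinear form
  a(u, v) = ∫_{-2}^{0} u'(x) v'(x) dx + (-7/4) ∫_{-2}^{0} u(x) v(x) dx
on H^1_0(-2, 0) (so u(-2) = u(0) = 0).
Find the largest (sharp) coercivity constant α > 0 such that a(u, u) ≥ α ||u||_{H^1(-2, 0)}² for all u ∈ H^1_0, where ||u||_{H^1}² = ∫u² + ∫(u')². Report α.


α = (-7 + π^2)/(4 + π^2)

Coercivity of a(·,·) on H^1_0(-2, 0) means a(u, u) ≥ α ||u||_{H^1}² for every u ∈ H^1_0.
The interval has length L = 2, and Poincaré/coercivity depend only on L. Here a(u, u) = ∫(u')² + (-7/4)·∫u².
Here c = -7/4 < 0 with |c| < (π/L)² = π^2/4, so coercivity still holds. The condition a(u,u) ≥ α||u||_{H^1}² reads (1−α)∫(u')² ≥ (α−c)∫u². Any admissible α is ≤ 1 (rapidly oscillating u have ∫u²/∫(u')² → 0), and α = 1 would force 0 ≥ (1−c)∫u², impossible since c < 1; so 1−α > 0. By the sharp Poincaré inequality on H^1_0 of an interval of length L, ∫(u')² ≥ (π/L)²∫u² with equality for the first sine mode sin(π(x−x₀)/L) (x₀ the left endpoint), so the inequality holds for all u iff (1−α)(π/L)² ≥ α − c, i.e. α ≤ ((π/L)² + c)/((π/L)² + 1) = (1 + c(L/π)²)/(1 + (L/π)²). (Direct route, valid since c ≤ 0: Poincaré gives c∫u² ≥ c(L/π)²∫(u')², so a(u,u) ≥ (1 + c(L/π)²)∫(u')², while ||u||_{H^1}² ≤ (1 + (L/π)²)∫(u')²; dividing yields the same α.) With (π/L)² = π^2/4 and c = -7/4, the largest admissible constant is α = ((π/L)² + c)/((π/L)² + 1).
Simplifying, α = (-7 + π^2)/(4 + π^2).


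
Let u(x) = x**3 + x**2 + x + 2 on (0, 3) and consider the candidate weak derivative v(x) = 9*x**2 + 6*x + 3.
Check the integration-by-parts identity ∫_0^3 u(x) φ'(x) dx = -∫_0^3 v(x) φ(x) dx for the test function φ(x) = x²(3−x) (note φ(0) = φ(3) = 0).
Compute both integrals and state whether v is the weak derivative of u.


LHS = -2079/20, RHS = -6237/20. No, v is not the weak derivative of u.

u(x) = x**3 + x**2 + x + 2, classical derivative u'(x) = 3*x**2 + 2*x + 1.
φ(x) = x²(3−x), so φ'(x) = 3*x*(2 - x).
Note φ(0) = φ(3) = 0, so the boundary term u·φ vanishes.
LHS = ∫_0^3 u(x) φ'(x) dx = ∫_0^3 (-3*x^5 + 3*x^4 + 3*x^3 + 12*x) dx. Term by term:
  ∫_0^3 -3*x^5 dx = -729/2;  ∫_0^3 3*x^4 dx = 729/5;  ∫_0^3 3*x^3 dx = 243/4;
  ∫_0^3 12*x dx = 54.
Sum: -729/2 + 729/5 + 243/4 + 54 = -2079/20.
So LHS = -2079/20.
∫_0^3 v(x) φ(x) dx = ∫_0^3 (-9*x^5 + 21*x^4 + 15*x^3 + 9*x^2) dx. Term by term:
  ∫_0^3 -9*x^5 dx = -2187/2;  ∫_0^3 21*x^4 dx = 5103/5;  ∫_0^3 15*x^3 dx = 1215/4;
  ∫_0^3 9*x^2 dx = 81.
Sum: -2187/2 + 5103/5 + 1215/4 + 81 = 6237/20.
So RHS = -∫_0^3 v(x) φ(x) dx = -6237/20.
LHS − RHS = 2079/10 ≠ 0, so the identity fails.
(For a valid weak derivative the identity must hold for EVERY test function, in particular this one. The failure shows v is NOT the weak derivative of u.)
Correct weak derivative would be u'(x) = 3*x**2 + 2*x + 1.
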